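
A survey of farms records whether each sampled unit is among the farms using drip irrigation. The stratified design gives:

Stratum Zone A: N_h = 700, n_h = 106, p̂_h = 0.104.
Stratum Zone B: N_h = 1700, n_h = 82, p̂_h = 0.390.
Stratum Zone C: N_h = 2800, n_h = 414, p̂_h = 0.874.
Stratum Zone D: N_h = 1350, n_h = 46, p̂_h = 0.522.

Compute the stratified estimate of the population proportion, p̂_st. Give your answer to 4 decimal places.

p̂_st ≈ 0.5935

N = 6550; stratum weights W_h = N_h/N.
p̂_st = Σ W_h p̂_h = (700·0.104 + 1700·0.390 + 2800·0.874 + 1350·0.522)/6550 = 0.59354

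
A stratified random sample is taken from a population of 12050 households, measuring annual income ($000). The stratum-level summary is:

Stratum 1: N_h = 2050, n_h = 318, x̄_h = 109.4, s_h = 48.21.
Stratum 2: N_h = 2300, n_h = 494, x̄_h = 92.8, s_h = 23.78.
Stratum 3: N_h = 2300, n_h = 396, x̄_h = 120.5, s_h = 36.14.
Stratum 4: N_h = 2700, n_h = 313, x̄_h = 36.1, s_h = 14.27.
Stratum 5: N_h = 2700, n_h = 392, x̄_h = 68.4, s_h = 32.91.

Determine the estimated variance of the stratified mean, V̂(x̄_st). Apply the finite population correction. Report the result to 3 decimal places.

V̂(x̄_st) = Σ W_h² (1 − n_h/N_h) s_h²/n_h, with W_h = N_h/N and N = 12050:
  stratum 1: (2050/12050)²·(1 − 318/2050)·48.21²/318 = 0.178721
  stratum 2: (2300/12050)²·(1 − 494/2300)·23.78²/494 = 0.0327468
  stratum 3: (2300/12050)²·(1 − 396/2300)·36.14²/396 = 0.0994722
  stratum 4: (2700/12050)²·(1 − 313/2700)·14.27²/313 = 0.0288766
  stratum 5: (2700/12050)²·(1 − 392/2700)·32.91²/392 = 0.118576
V̂(x̄_st) = 0.458392

V̂(x̄_st) ≈ 0.458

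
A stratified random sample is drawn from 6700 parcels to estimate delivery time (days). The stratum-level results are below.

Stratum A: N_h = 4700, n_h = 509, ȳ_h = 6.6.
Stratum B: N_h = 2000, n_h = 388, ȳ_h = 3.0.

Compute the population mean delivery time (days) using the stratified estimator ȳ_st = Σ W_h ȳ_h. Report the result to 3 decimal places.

ȳ_st ≈ 5.525

N = Σ N_h = 6700. Stratum weights W_h = N_h/N.
ȳ_st = (4700·6.6 + 2000·3.0) / 6700 = 5.52537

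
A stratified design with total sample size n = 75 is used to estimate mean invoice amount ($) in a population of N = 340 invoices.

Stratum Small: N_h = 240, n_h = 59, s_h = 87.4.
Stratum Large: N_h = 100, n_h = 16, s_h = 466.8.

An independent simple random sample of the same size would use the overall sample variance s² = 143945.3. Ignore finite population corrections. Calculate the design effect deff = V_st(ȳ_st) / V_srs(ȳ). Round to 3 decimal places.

V̂(ȳ_st) = Σ W_h² s_h²/n_h, with W_h = N_h/N and N = 340:
  stratum Small: (240/340)²·87.4²/59 = 64.5113
  stratum Large: (100/340)²·466.8²/16 = 1178.1
V_st = 1242.62
V_srs = s²/n = 143945.3/75 = 1919.27
deff = V_st / V_srs = 1242.62/1919.27 = 0.6474

deff ≈ 0.647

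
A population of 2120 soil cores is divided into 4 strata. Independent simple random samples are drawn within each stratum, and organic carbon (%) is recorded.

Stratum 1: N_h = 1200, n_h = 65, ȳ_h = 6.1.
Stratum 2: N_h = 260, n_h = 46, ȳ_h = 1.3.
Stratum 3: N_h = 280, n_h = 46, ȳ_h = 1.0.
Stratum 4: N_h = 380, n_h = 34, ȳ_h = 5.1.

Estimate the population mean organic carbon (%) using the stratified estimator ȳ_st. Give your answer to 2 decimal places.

N = Σ N_h = 2120. Stratum weights W_h = N_h/N.
ȳ_st = (1200·6.1 + 260·1.3 + 280·1.0 + 380·5.1) / 2120 = 4.6585

ȳ_st ≈ 4.66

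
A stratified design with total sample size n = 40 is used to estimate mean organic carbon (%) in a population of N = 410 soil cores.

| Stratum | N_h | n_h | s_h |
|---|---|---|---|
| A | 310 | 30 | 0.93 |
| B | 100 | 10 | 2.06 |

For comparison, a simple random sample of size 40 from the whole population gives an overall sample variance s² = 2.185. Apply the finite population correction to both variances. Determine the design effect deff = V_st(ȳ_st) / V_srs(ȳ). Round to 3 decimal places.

deff ≈ 0.763

V̂(ȳ_st) = Σ W_h² (1 − n_h/N_h) s_h²/n_h, with W_h = N_h/N and N = 410:
  stratum A: (310/410)²·(1 − 30/310)·0.93²/30 = 0.0148866
  stratum B: (100/410)²·(1 − 10/100)·2.06²/10 = 0.02272
V_st = 0.0376067
V_srs = (1 − 40/410)·2.185/40 = 0.0492957
deff = V_st / V_srs = 0.0376067/0.0492957 = 0.7629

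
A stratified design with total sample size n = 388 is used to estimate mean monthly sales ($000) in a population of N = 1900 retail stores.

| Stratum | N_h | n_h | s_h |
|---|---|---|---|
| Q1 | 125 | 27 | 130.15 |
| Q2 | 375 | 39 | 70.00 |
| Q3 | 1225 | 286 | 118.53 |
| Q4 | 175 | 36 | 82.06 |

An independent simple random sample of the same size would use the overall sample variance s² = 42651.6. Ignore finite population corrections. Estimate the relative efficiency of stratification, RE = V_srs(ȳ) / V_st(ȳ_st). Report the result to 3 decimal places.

V̂(ȳ_st) = Σ W_h² s_h²/n_h, with W_h = N_h/N and N = 1900:
  stratum Q1: (125/1900)²·130.15²/27 = 2.71542
  stratum Q2: (375/1900)²·70.00²/39 = 4.89426
  stratum Q3: (1225/1900)²·118.53²/286 = 20.42
  stratum Q4: (175/1900)²·82.06²/36 = 1.58683
V_st = 29.6165
V_srs = s²/n = 42651.6/388 = 109.927
Relative efficiency = V_srs / V_st = 109.927/29.6165 = 3.7117

RE ≈ 3.712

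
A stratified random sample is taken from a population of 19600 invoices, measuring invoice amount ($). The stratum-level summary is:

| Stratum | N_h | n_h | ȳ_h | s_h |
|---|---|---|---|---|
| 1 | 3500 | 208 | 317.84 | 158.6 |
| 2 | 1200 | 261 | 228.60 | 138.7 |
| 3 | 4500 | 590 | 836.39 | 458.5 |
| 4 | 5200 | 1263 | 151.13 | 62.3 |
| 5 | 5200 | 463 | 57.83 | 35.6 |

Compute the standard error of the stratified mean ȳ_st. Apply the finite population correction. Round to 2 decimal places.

V̂(ȳ_st) = Σ W_h² (1 − n_h/N_h) s_h²/n_h, with W_h = N_h/N and N = 19600:
  stratum 1: (3500/19600)²·(1 − 208/3500)·158.6²/208 = 3.62709
  stratum 2: (1200/19600)²·(1 − 261/1200)·138.7²/261 = 0.216196
  stratum 3: (4500/19600)²·(1 − 590/4500)·458.5²/590 = 16.3194
  stratum 4: (5200/19600)²·(1 − 1263/5200)·62.3²/1263 = 0.163768
  stratum 5: (5200/19600)²·(1 − 463/5200)·35.6²/463 = 0.175515
V̂(ȳ_st) = 20.502
SE(ȳ_st) = √20.502 = 4.52791

SE(ȳ_st) ≈ 4.53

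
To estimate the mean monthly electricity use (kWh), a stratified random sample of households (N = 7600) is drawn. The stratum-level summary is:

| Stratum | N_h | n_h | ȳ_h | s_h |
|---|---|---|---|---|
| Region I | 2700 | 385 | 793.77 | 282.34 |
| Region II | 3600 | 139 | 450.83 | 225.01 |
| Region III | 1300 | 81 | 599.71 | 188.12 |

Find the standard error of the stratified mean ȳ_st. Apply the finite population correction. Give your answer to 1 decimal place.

SE(ȳ_st) ≈ 10.6

V̂(ȳ_st) = Σ W_h² (1 − n_h/N_h) s_h²/n_h, with W_h = N_h/N and N = 7600:
  stratum Region I: (2700/7600)²·(1 − 385/2700)·282.34²/385 = 22.4064
  stratum Region II: (3600/7600)²·(1 − 139/3600)·225.01²/139 = 78.5716
  stratum Region III: (1300/7600)²·(1 − 81/1300)·188.12²/81 = 11.9868
V̂(ȳ_st) = 112.965
SE(ȳ_st) = √112.965 = 10.6285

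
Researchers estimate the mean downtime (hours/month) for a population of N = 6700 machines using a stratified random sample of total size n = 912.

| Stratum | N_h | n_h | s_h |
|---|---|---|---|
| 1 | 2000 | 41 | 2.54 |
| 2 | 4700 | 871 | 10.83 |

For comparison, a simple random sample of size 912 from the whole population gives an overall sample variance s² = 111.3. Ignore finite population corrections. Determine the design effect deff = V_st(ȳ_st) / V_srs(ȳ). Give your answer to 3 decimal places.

deff ≈ 0.658

V̂(ȳ_st) = Σ W_h² s_h²/n_h, with W_h = N_h/N and N = 6700:
  stratum 1: (2000/6700)²·2.54²/41 = 0.0140215
  stratum 2: (4700/6700)²·10.83²/871 = 0.0662651
V_st = 0.0802866
V_srs = s²/n = 111.3/912 = 0.122039
deff = V_st / V_srs = 0.0802866/0.122039 = 0.6579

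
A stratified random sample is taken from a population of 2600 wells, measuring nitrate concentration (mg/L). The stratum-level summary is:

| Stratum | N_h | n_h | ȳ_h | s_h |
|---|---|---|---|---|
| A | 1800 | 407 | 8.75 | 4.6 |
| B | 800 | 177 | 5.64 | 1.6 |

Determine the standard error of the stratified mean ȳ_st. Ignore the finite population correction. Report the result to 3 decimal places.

SE(ȳ_st) ≈ 0.162

V̂(ȳ_st) = Σ W_h² s_h²/n_h, with W_h = N_h/N and N = 2600:
  stratum A: (1800/2600)²·4.6²/407 = 0.0249184
  stratum B: (800/2600)²·1.6²/177 = 0.0013693
V̂(ȳ_st) = 0.0262877
SE(ȳ_st) = √0.0262877 = 0.162135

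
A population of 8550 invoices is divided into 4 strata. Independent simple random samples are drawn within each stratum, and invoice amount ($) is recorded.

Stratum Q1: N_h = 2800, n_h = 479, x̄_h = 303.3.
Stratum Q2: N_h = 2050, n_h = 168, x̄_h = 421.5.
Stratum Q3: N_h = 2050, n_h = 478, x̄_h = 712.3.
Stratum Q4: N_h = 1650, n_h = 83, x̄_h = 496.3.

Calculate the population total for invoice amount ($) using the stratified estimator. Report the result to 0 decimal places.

τ̂_st = Σ N_h x̄_h = 2800·303.3 + 2050·421.5 + 2050·712.3 + 1650·496.3 = 3992425

τ̂_st ≈ 3992425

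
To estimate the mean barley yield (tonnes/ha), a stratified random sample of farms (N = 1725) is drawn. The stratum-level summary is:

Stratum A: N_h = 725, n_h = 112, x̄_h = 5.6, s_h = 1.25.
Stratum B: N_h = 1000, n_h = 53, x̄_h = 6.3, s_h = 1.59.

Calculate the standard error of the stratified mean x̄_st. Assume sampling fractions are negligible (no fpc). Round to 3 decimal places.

V̂(x̄_st) = Σ W_h² s_h²/n_h, with W_h = N_h/N and N = 1725:
  stratum A: (725/1725)²·1.25²/112 = 0.00246434
  stratum B: (1000/1725)²·1.59²/53 = 0.0160302
V̂(x̄_st) = 0.0184946
SE(x̄_st) = √0.0184946 = 0.135995

SE(x̄_st) ≈ 0.136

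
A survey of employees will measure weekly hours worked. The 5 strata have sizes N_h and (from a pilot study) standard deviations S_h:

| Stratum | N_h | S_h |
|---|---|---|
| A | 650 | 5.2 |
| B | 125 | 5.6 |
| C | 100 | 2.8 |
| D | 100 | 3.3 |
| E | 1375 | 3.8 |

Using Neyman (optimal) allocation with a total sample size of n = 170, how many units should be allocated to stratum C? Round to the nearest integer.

Neyman allocation: n_h = n · N_h S_h / Σ N_i S_i, with n = 170.
  stratum A: N_h·S_h = 650·5.2 = 3380.00
  stratum B: N_h·S_h = 125·5.6 = 700.00
  stratum C: N_h·S_h = 100·2.8 = 280.00
  stratum D: N_h·S_h = 100·3.3 = 330.00
  stratum E: N_h·S_h = 1375·3.8 = 5225.00
Σ N_h S_h = 9915.00
n for stratum C = 170·280.00/9915.00 = 4.801 → 5

5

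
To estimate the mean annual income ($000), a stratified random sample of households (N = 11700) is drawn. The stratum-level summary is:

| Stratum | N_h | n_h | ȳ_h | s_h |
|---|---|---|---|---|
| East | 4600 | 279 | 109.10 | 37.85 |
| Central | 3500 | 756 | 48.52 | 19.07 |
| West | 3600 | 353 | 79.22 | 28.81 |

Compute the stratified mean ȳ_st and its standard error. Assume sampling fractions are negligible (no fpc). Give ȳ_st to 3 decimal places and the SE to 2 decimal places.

ȳ_st ≈ 81.784, SE ≈ 1.03

ȳ_st = Σ W_h ȳ_h = (4600·109.10 + 3500·48.52 + 3600·79.22)/11700 = 81.78393
V̂(ȳ_st) = Σ W_h² s_h²/n_h, with W_h = N_h/N and N = 11700:
  stratum East: (4600/11700)²·37.85²/279 = 0.793728
  stratum Central: (3500/11700)²·19.07²/756 = 0.0430471
  stratum West: (3600/11700)²·28.81²/353 = 0.22261
V̂(ȳ_st) = 1.05938
SE(ȳ_st) = √1.05938 = 1.02926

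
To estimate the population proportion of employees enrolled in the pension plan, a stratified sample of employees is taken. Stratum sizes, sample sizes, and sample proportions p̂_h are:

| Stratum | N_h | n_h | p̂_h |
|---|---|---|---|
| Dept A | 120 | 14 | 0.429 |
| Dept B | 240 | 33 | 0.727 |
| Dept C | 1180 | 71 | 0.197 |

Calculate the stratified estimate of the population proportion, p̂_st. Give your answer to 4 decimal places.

N = 1540; stratum weights W_h = N_h/N.
p̂_st = Σ W_h p̂_h = (120·0.429 + 240·0.727 + 1180·0.197)/1540 = 0.29768

p̂_st ≈ 0.2977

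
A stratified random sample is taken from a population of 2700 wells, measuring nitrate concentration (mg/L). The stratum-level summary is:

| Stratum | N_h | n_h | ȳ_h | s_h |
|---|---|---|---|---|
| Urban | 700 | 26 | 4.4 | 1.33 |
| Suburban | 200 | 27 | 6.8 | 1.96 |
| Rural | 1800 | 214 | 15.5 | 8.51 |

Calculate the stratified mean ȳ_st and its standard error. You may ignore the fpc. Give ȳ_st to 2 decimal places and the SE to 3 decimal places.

ȳ_st ≈ 11.98, SE ≈ 0.395

ȳ_st = Σ W_h ȳ_h = (700·4.4 + 200·6.8 + 1800·15.5)/2700 = 11.97778
V̂(ȳ_st) = Σ W_h² s_h²/n_h, with W_h = N_h/N and N = 2700:
  stratum Urban: (700/2700)²·1.33²/26 = 0.00457297
  stratum Suburban: (200/2700)²·1.96²/27 = 0.000780694
  stratum Rural: (1800/2700)²·8.51²/214 = 0.150405
V̂(ȳ_st) = 0.155759
SE(ȳ_st) = √0.155759 = 0.394663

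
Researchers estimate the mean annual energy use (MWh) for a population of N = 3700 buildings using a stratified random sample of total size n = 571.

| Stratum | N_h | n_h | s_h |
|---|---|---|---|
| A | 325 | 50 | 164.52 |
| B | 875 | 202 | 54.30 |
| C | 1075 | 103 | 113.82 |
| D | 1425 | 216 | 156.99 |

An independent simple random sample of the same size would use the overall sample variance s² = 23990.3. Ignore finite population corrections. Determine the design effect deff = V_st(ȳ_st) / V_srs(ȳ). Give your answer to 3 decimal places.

deff ≈ 0.774

V̂(ȳ_st) = Σ W_h² s_h²/n_h, with W_h = N_h/N and N = 3700:
  stratum A: (325/3700)²·164.52²/50 = 4.17667
  stratum B: (875/3700)²·54.30²/202 = 0.816321
  stratum C: (1075/3700)²·113.82²/103 = 10.6173
  stratum D: (1425/3700)²·156.99²/216 = 16.9245
V_st = 32.5348
V_srs = s²/n = 23990.3/571 = 42.0145
deff = V_st / V_srs = 32.5348/42.0145 = 0.7744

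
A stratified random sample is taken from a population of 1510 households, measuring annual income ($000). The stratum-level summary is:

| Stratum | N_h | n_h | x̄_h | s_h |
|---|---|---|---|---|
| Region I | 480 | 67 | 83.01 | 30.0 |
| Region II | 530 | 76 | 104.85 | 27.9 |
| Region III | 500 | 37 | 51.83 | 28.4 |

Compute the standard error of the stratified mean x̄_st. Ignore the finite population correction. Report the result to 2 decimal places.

SE(x̄_st) ≈ 2.24

V̂(x̄_st) = Σ W_h² s_h²/n_h, with W_h = N_h/N and N = 1510:
  stratum Region I: (480/1510)²·30.0²/67 = 1.35736
  stratum Region II: (530/1510)²·27.9²/76 = 1.26181
  stratum Region III: (500/1510)²·28.4²/37 = 2.39013
V̂(x̄_st) = 5.0093
SE(x̄_st) = √5.0093 = 2.23815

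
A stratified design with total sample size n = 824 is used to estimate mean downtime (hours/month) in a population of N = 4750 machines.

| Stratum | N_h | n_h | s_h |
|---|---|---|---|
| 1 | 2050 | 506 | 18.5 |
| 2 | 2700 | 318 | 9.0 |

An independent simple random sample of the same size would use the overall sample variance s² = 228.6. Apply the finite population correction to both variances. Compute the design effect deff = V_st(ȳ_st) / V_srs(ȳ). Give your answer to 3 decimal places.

deff ≈ 0.730

V̂(ȳ_st) = Σ W_h² (1 − n_h/N_h) s_h²/n_h, with W_h = N_h/N and N = 4750:
  stratum 1: (2050/4750)²·(1 − 506/2050)·18.5²/506 = 0.094887
  stratum 2: (2700/4750)²·(1 − 318/2700)·9.0²/318 = 0.0726066
V_st = 0.167494
V_srs = (1 − 824/4750)·228.6/824 = 0.229301
deff = V_st / V_srs = 0.167494/0.229301 = 0.7305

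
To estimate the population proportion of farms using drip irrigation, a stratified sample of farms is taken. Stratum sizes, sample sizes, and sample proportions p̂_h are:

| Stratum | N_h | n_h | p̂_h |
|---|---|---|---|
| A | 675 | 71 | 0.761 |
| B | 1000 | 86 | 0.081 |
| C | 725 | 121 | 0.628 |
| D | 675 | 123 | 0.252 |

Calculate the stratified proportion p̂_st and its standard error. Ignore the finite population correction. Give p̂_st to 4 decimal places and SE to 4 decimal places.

p̂_st ≈ 0.3968, SE ≈ 0.0200

N = 3075; stratum weights W_h = N_h/N.
p̂_st = Σ W_h p̂_h = (675·0.761 + 1000·0.081 + 725·0.628 + 675·0.252)/3075 = 0.39677
V̂(p̂_st) = Σ W_h² p̂_h(1−p̂_h)/(n_h−1):
  stratum A: (675/3075)²·0.761·0.239/70 = 0.000125199
  stratum B: (1000/3075)²·0.081·0.919/85 = 9.26171e-05
  stratum C: (725/3075)²·0.628·0.372/120 = 0.00010822
  stratum D: (675/3075)²·0.252·0.748/122 = 7.44491e-05
V̂(p̂_st) = 0.000400485; SE = √V̂ = 0.0200121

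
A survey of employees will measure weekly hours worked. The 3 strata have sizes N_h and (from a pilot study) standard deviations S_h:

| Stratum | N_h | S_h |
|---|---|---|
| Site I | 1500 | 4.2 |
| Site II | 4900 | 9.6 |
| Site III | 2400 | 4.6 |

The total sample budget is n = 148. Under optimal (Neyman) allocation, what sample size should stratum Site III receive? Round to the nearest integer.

Neyman allocation: n_h = n · N_h S_h / Σ N_i S_i, with n = 148.
  stratum Site I: N_h·S_h = 1500·4.2 = 6300.00
  stratum Site II: N_h·S_h = 4900·9.6 = 47040.00
  stratum Site III: N_h·S_h = 2400·4.6 = 11040.00
Σ N_h S_h = 64380.00
n for stratum Site III = 148·11040.00/64380.00 = 25.379 → 25

25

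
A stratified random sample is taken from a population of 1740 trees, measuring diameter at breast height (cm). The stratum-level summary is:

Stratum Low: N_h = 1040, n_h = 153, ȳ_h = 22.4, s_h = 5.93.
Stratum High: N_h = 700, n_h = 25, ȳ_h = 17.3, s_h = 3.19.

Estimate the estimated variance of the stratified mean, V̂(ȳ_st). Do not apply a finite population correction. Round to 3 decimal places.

V̂(ȳ_st) ≈ 0.148

V̂(ȳ_st) = Σ W_h² s_h²/n_h, with W_h = N_h/N and N = 1740:
  stratum Low: (1040/1740)²·5.93²/153 = 0.0821081
  stratum High: (700/1740)²·3.19²/25 = 0.0658778
V̂(ȳ_st) = 0.147986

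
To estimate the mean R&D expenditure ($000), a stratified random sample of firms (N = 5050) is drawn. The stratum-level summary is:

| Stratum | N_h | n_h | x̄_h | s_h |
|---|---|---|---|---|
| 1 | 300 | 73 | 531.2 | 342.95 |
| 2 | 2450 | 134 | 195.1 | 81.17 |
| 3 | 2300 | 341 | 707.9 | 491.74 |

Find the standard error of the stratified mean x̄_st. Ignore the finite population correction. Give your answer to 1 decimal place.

V̂(x̄_st) = Σ W_h² s_h²/n_h, with W_h = N_h/N and N = 5050:
  stratum 1: (300/5050)²·342.95²/73 = 5.68589
  stratum 2: (2450/5050)²·81.17²/134 = 11.5727
  stratum 3: (2300/5050)²·491.74²/341 = 147.092
V̂(x̄_st) = 164.351
SE(x̄_st) = √164.351 = 12.8199

SE(x̄_st) ≈ 12.8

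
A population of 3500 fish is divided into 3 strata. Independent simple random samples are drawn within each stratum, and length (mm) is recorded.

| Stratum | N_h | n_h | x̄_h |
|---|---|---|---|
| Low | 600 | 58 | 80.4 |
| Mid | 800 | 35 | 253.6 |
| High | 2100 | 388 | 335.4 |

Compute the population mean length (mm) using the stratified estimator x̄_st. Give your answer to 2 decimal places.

N = Σ N_h = 3500. Stratum weights W_h = N_h/N.
x̄_st = (600·80.4 + 800·253.6 + 2100·335.4) / 3500 = 272.9886

x̄_st ≈ 272.99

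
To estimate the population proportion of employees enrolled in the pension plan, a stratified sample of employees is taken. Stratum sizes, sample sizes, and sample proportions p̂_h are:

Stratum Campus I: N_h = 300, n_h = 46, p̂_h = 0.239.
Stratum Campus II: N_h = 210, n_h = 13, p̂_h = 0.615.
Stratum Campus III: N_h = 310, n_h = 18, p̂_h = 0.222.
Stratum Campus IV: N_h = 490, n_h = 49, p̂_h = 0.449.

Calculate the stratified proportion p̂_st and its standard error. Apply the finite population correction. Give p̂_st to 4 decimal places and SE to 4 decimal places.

p̂_st ≈ 0.3738, SE ≈ 0.0429

N = 1310; stratum weights W_h = N_h/N.
p̂_st = Σ W_h p̂_h = (300·0.239 + 210·0.615 + 310·0.222 + 490·0.449)/1310 = 0.37380
V̂(p̂_st) = Σ W_h² (1 − n_h/N_h) p̂_h(1−p̂_h)/(n_h−1):
  stratum Campus I: (300/1310)²·(1 − 46/300)·0.239·0.761/45 = 0.000179466
  stratum Campus II: (210/1310)²·(1 − 13/210)·0.615·0.385/12 = 0.000475661
  stratum Campus III: (310/1310)²·(1 − 18/310)·0.222·0.778/17 = 0.000535902
  stratum Campus IV: (490/1310)²·(1 − 49/490)·0.449·0.551/48 = 0.000649006
V̂(p̂_st) = 0.00184004; SE = √V̂ = 0.0428956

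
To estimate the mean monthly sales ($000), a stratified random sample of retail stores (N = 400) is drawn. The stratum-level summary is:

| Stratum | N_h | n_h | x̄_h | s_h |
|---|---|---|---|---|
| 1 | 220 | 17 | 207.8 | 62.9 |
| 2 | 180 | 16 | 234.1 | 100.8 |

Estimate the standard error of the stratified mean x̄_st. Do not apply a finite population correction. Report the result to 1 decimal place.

SE(x̄_st) ≈ 14.1

V̂(x̄_st) = Σ W_h² s_h²/n_h, with W_h = N_h/N and N = 400:
  stratum 1: (220/400)²·62.9²/17 = 70.4008
  stratum 2: (180/400)²·100.8²/16 = 128.596
V̂(x̄_st) = 198.996
SE(x̄_st) = √198.996 = 14.1066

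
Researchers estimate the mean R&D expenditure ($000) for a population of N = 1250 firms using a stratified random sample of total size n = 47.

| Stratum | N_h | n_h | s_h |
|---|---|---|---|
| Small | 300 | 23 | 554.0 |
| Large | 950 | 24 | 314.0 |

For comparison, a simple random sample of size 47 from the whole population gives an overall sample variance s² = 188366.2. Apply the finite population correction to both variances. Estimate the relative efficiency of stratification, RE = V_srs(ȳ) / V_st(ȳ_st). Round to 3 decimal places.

V̂(ȳ_st) = Σ W_h² (1 − n_h/N_h) s_h²/n_h, with W_h = N_h/N and N = 1250:
  stratum Small: (300/1250)²·(1 − 23/300)·554.0²/23 = 709.697
  stratum Large: (950/1250)²·(1 − 24/950)·314.0²/24 = 2312.93
V_st = 3022.63
V_srs = (1 − 47/1250)·188366.2/47 = 3857.1
Relative efficiency = V_srs / V_st = 3857.1/3022.63 = 1.2761

RE ≈ 1.276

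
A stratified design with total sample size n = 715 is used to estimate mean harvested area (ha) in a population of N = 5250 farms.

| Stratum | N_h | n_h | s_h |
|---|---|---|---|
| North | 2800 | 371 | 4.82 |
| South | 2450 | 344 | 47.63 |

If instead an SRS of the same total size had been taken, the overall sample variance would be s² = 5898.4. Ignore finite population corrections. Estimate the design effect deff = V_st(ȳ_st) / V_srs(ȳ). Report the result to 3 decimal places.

deff ≈ 0.176

V̂(ȳ_st) = Σ W_h² s_h²/n_h, with W_h = N_h/N and N = 5250:
  stratum North: (2800/5250)²·4.82²/371 = 0.0178122
  stratum South: (2450/5250)²·47.63²/344 = 1.4362
V_st = 1.45402
V_srs = s²/n = 5898.4/715 = 8.24951
deff = V_st / V_srs = 1.45402/8.24951 = 0.1763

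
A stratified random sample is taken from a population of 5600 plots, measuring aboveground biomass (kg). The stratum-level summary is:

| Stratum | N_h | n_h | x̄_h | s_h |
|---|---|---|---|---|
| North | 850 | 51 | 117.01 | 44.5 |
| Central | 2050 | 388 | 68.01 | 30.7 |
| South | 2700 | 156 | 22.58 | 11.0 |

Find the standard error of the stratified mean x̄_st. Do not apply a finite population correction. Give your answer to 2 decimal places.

V̂(x̄_st) = Σ W_h² s_h²/n_h, with W_h = N_h/N and N = 5600:
  stratum North: (850/5600)²·44.5²/51 = 0.894564
  stratum Central: (2050/5600)²·30.7²/388 = 0.325519
  stratum South: (2700/5600)²·11.0²/156 = 0.180307
V̂(x̄_st) = 1.40039
SE(x̄_st) = √1.40039 = 1.18338

SE(x̄_st) ≈ 1.18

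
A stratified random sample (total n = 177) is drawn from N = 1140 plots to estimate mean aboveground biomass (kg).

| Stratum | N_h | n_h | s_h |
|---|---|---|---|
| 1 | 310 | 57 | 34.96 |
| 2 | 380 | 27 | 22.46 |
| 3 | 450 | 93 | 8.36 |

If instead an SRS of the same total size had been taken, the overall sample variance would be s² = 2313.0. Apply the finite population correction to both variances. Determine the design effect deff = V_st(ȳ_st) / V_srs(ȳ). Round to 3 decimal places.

deff ≈ 0.300

V̂(ȳ_st) = Σ W_h² (1 − n_h/N_h) s_h²/n_h, with W_h = N_h/N and N = 1140:
  stratum 1: (310/1140)²·(1 − 57/310)·34.96²/57 = 1.29402
  stratum 2: (380/1140)²·(1 − 27/380)·22.46²/27 = 1.92843
  stratum 3: (450/1140)²·(1 − 93/450)·8.36²/93 = 0.0928968
V_st = 3.31535
V_srs = (1 − 177/1140)·2313.0/177 = 11.0388
deff = V_st / V_srs = 3.31535/11.0388 = 0.3003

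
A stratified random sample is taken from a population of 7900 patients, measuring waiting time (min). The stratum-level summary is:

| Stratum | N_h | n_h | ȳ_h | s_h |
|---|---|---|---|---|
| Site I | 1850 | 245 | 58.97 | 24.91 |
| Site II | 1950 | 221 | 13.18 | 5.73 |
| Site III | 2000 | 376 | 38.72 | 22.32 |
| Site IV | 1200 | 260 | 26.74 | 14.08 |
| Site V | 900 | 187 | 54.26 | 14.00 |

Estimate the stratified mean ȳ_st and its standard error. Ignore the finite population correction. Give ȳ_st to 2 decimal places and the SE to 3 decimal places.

ȳ_st = Σ W_h ȳ_h = (1850·58.97 + 1950·13.18 + 2000·38.72 + 1200·26.74 + 900·54.26)/7900 = 37.10854
V̂(ȳ_st) = Σ W_h² s_h²/n_h, with W_h = N_h/N and N = 7900:
  stratum Site I: (1850/7900)²·24.91²/245 = 0.13889
  stratum Site II: (1950/7900)²·5.73²/221 = 0.00905174
  stratum Site III: (2000/7900)²·22.32²/376 = 0.0849193
  stratum Site IV: (1200/7900)²·14.08²/260 = 0.017593
  stratum Site V: (900/7900)²·14.00²/187 = 0.0136033
V̂(ȳ_st) = 0.264057
SE(ȳ_st) = √0.264057 = 0.513865

ȳ_st ≈ 37.11, SE ≈ 0.514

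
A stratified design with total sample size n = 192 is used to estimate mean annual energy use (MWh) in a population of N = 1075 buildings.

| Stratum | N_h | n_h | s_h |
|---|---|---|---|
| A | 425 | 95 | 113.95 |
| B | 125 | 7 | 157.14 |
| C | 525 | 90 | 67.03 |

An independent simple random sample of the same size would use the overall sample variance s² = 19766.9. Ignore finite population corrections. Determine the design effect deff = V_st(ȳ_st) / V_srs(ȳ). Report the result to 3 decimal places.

V̂(ȳ_st) = Σ W_h² s_h²/n_h, with W_h = N_h/N and N = 1075:
  stratum A: (425/1075)²·113.95²/95 = 21.3632
  stratum B: (125/1075)²·157.14²/7 = 47.6956
  stratum C: (525/1075)²·67.03²/90 = 11.9069
V_st = 80.9657
V_srs = s²/n = 19766.9/192 = 102.953
deff = V_st / V_srs = 80.9657/102.953 = 0.7864

deff ≈ 0.786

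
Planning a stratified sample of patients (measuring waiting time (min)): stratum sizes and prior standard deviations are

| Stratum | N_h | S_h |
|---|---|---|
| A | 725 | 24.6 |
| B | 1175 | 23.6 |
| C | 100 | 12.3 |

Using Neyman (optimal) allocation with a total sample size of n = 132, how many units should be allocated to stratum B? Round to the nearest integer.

78

Neyman allocation: n_h = n · N_h S_h / Σ N_i S_i, with n = 132.
  stratum A: N_h·S_h = 725·24.6 = 17835.00
  stratum B: N_h·S_h = 1175·23.6 = 27730.00
  stratum C: N_h·S_h = 100·12.3 = 1230.00
Σ N_h S_h = 46795.00
n for stratum B = 132·27730.00/46795.00 = 78.221 → 78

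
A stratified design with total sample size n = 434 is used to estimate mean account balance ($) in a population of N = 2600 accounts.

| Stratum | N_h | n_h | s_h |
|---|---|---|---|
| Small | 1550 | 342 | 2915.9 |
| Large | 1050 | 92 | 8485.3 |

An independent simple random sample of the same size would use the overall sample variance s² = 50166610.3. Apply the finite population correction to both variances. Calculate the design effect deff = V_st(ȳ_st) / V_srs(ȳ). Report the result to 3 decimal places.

deff ≈ 1.281

V̂(ȳ_st) = Σ W_h² (1 − n_h/N_h) s_h²/n_h, with W_h = N_h/N and N = 2600:
  stratum Small: (1550/2600)²·(1 − 342/1550)·2915.9²/342 = 6886.06
  stratum Large: (1050/2600)²·(1 − 92/1050)·8485.3²/92 = 116454
V_st = 123340
V_srs = (1 − 434/2600)·50166610.3/434 = 96296.4
deff = V_st / V_srs = 123340/96296.4 = 1.2808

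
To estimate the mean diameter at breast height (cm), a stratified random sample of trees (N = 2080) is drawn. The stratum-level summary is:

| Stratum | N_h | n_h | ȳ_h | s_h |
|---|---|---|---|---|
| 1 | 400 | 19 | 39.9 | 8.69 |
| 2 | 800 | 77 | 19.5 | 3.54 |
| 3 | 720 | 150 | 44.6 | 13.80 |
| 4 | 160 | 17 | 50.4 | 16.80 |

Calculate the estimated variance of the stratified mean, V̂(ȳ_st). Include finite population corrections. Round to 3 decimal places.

V̂(ȳ_st) ≈ 0.370

V̂(ȳ_st) = Σ W_h² (1 − n_h/N_h) s_h²/n_h, with W_h = N_h/N and N = 2080:
  stratum 1: (400/2080)²·(1 − 19/400)·8.69²/19 = 0.140005
  stratum 2: (800/2080)²·(1 − 77/800)·3.54²/77 = 0.0217579
  stratum 3: (720/2080)²·(1 − 150/720)·13.80²/150 = 0.120434
  stratum 4: (160/2080)²·(1 − 17/160)·16.80²/17 = 0.0878009
V̂(ȳ_st) = 0.369998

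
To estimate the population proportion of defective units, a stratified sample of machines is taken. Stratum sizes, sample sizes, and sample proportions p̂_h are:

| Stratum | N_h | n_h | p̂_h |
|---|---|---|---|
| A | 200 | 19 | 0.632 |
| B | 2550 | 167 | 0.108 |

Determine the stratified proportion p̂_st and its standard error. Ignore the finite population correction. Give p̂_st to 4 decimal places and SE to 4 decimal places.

p̂_st ≈ 0.1461, SE ≈ 0.0238

N = 2750; stratum weights W_h = N_h/N.
p̂_st = Σ W_h p̂_h = (200·0.632 + 2550·0.108)/2750 = 0.14611
V̂(p̂_st) = Σ W_h² p̂_h(1−p̂_h)/(n_h−1):
  stratum A: (200/2750)²·0.632·0.368/18 = 6.83419e-05
  stratum B: (2550/2750)²·0.108·0.892/166 = 0.000498994
V̂(p̂_st) = 0.000567336; SE = √V̂ = 0.0238188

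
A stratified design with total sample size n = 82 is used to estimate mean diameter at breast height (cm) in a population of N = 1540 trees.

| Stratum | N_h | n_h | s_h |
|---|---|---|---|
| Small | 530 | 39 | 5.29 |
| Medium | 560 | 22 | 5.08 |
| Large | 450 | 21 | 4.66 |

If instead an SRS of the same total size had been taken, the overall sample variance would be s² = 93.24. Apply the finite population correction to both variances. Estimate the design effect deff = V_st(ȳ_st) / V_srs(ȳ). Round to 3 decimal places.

V̂(ȳ_st) = Σ W_h² (1 − n_h/N_h) s_h²/n_h, with W_h = N_h/N and N = 1540:
  stratum Small: (530/1540)²·(1 − 39/530)·5.29²/39 = 0.0787341
  stratum Medium: (560/1540)²·(1 − 22/560)·5.08²/22 = 0.149016
  stratum Large: (450/1540)²·(1 − 21/450)·4.66²/21 = 0.0841746
V_st = 0.311925
V_srs = (1 − 82/1540)·93.24/82 = 1.07653
deff = V_st / V_srs = 0.311925/1.07653 = 0.2898

deff ≈ 0.290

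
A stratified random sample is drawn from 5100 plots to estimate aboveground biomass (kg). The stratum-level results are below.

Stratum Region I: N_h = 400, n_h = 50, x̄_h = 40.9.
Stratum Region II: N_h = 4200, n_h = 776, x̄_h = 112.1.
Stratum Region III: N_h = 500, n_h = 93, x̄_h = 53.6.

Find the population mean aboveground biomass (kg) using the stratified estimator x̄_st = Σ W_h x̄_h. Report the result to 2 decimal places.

x̄_st ≈ 100.78

N = Σ N_h = 5100. Stratum weights W_h = N_h/N.
x̄_st = (400·40.9 + 4200·112.1 + 500·53.6) / 5100 = 100.7804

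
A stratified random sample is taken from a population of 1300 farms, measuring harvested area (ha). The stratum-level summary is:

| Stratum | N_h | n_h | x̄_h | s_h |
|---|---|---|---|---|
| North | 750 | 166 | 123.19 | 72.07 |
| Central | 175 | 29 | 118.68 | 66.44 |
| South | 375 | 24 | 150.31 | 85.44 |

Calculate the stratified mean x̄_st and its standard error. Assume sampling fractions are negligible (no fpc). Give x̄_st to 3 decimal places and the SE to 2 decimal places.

x̄_st ≈ 130.406, SE ≈ 6.20

x̄_st = Σ W_h x̄_h = (750·123.19 + 175·118.68 + 375·150.31)/1300 = 130.40596
V̂(x̄_st) = Σ W_h² s_h²/n_h, with W_h = N_h/N and N = 1300:
  stratum North: (750/1300)²·72.07²/166 = 10.4145
  stratum Central: (175/1300)²·66.44²/29 = 2.75836
  stratum South: (375/1300)²·85.44²/24 = 25.3097
V̂(x̄_st) = 38.4825
SE(x̄_st) = √38.4825 = 6.20343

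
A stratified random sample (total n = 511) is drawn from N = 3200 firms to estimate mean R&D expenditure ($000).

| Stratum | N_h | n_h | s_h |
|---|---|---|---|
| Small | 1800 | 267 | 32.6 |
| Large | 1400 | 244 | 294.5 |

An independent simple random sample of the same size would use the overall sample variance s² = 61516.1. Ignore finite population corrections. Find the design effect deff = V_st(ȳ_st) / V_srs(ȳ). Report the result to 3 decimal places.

deff ≈ 0.576

V̂(ȳ_st) = Σ W_h² s_h²/n_h, with W_h = N_h/N and N = 3200:
  stratum Small: (1800/3200)²·32.6²/267 = 1.25942
  stratum Large: (1400/3200)²·294.5²/244 = 68.0357
V_st = 69.2951
V_srs = s²/n = 61516.1/511 = 120.384
deff = V_st / V_srs = 69.2951/120.384 = 0.5756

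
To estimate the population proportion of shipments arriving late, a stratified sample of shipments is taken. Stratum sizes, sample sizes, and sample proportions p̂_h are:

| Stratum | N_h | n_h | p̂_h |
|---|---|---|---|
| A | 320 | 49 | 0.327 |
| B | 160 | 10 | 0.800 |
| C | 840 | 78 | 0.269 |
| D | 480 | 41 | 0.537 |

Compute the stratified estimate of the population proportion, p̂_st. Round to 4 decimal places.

p̂_st ≈ 0.3980

N = 1800; stratum weights W_h = N_h/N.
p̂_st = Σ W_h p̂_h = (320·0.327 + 160·0.800 + 840·0.269 + 480·0.537)/1800 = 0.39798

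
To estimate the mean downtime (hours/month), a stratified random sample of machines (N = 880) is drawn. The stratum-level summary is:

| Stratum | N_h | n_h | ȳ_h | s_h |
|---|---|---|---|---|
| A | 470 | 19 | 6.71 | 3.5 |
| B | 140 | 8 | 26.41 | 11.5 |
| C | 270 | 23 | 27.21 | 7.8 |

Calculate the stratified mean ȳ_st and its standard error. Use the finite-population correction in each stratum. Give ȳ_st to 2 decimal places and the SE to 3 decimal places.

ȳ_st ≈ 16.13, SE ≈ 0.894

ȳ_st = Σ W_h ȳ_h = (470·6.71 + 140·26.41 + 270·27.21)/880 = 16.13386
V̂(ȳ_st) = Σ W_h² (1 − n_h/N_h) s_h²/n_h, with W_h = N_h/N and N = 880:
  stratum A: (470/880)²·(1 − 19/470)·3.5²/19 = 0.176478
  stratum B: (140/880)²·(1 − 8/140)·11.5²/8 = 0.394496
  stratum C: (270/880)²·(1 − 23/270)·7.8²/23 = 0.227802
V̂(ȳ_st) = 0.798776
SE(ȳ_st) = √0.798776 = 0.893743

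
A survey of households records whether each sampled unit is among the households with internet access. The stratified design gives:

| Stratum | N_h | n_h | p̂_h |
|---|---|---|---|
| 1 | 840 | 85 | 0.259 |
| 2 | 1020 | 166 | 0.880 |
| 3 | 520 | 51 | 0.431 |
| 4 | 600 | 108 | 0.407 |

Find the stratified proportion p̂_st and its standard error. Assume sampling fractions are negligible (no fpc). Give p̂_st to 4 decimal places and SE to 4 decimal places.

p̂_st ≈ 0.5314, SE ≈ 0.0223

N = 2980; stratum weights W_h = N_h/N.
p̂_st = Σ W_h p̂_h = (840·0.259 + 1020·0.880 + 520·0.431 + 600·0.407)/2980 = 0.53137
V̂(p̂_st) = Σ W_h² p̂_h(1−p̂_h)/(n_h−1):
  stratum 1: (840/2980)²·0.259·0.741/84 = 0.000181537
  stratum 2: (1020/2980)²·0.880·0.120/165 = 7.49804e-05
  stratum 3: (520/2980)²·0.431·0.569/50 = 0.000149346
  stratum 4: (600/2980)²·0.407·0.593/107 = 9.14398e-05
V̂(p̂_st) = 0.000497303; SE = √V̂ = 0.0223003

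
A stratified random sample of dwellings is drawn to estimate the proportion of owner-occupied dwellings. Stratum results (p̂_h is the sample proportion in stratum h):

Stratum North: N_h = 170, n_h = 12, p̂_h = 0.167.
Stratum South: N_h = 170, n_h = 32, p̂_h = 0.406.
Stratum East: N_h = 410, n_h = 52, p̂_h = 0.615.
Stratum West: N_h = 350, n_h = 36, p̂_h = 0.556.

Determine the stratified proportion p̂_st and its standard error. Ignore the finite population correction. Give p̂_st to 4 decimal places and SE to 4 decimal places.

p̂_st ≈ 0.4947, SE ≈ 0.0430

N = 1100; stratum weights W_h = N_h/N.
p̂_st = Σ W_h p̂_h = (170·0.167 + 170·0.406 + 410·0.615 + 350·0.556)/1100 = 0.49469
V̂(p̂_st) = Σ W_h² p̂_h(1−p̂_h)/(n_h−1):
  stratum North: (170/1100)²·0.167·0.833/11 = 0.000302052
  stratum South: (170/1100)²·0.406·0.594/31 = 0.000185808
  stratum East: (410/1100)²·0.615·0.385/51 = 0.000644983
  stratum West: (350/1100)²·0.556·0.444/35 = 0.000714069
V̂(p̂_st) = 0.00184691; SE = √V̂ = 0.0429757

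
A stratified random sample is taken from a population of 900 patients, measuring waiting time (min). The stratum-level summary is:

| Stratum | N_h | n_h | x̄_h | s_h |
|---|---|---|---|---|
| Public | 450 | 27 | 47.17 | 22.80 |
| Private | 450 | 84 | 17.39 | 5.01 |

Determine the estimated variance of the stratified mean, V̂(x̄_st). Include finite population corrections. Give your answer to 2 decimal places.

V̂(x̄_st) ≈ 4.59

V̂(x̄_st) = Σ W_h² (1 − n_h/N_h) s_h²/n_h, with W_h = N_h/N and N = 900:
  stratum Public: (450/900)²·(1 − 27/450)·22.80²/27 = 4.52453
  stratum Private: (450/900)²·(1 − 84/450)·5.01²/84 = 0.0607582
V̂(x̄_st) = 4.58529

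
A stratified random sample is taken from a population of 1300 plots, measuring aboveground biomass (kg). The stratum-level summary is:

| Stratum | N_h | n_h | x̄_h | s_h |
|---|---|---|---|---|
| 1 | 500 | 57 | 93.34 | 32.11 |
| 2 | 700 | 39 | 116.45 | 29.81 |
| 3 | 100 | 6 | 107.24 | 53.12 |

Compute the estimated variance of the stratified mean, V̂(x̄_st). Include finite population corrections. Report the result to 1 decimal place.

V̂(x̄_st) = Σ W_h² (1 − n_h/N_h) s_h²/n_h, with W_h = N_h/N and N = 1300:
  stratum 1: (500/1300)²·(1 − 57/500)·32.11²/57 = 2.37079
  stratum 2: (700/1300)²·(1 − 39/700)·29.81²/39 = 6.23838
  stratum 3: (100/1300)²·(1 − 6/100)·53.12²/6 = 2.61581
V̂(x̄_st) = 11.225

V̂(x̄_st) ≈ 11.2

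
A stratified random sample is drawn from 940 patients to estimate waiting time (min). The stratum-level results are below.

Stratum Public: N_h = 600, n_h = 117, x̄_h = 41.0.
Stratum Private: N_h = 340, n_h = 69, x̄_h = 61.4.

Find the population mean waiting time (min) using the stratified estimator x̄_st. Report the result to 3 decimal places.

x̄_st ≈ 48.379

N = Σ N_h = 940. Stratum weights W_h = N_h/N.
x̄_st = (600·41.0 + 340·61.4) / 940 = 48.37872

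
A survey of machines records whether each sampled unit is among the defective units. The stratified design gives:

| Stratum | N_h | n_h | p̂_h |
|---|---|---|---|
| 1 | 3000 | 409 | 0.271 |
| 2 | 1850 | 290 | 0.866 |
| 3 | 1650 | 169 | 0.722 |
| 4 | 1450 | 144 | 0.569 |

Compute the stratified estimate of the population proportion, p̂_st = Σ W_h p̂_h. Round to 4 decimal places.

N = 7950; stratum weights W_h = N_h/N.
p̂_st = Σ W_h p̂_h = (3000·0.271 + 1850·0.866 + 1650·0.722 + 1450·0.569)/7950 = 0.55742

p̂_st ≈ 0.5574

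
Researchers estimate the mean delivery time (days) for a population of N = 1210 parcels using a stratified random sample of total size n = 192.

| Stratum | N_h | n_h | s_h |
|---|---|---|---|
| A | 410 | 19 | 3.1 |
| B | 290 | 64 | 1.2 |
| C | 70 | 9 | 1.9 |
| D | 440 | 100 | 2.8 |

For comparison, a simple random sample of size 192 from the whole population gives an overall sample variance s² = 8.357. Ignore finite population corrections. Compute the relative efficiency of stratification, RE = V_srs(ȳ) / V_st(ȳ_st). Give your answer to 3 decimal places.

V̂(ȳ_st) = Σ W_h² s_h²/n_h, with W_h = N_h/N and N = 1210:
  stratum A: (410/1210)²·3.1²/19 = 0.058072
  stratum B: (290/1210)²·1.2²/64 = 0.00129243
  stratum C: (70/1210)²·1.9²/9 = 0.00134243
  stratum D: (440/1210)²·2.8²/100 = 0.0103669
V_st = 0.0710738
V_srs = s²/n = 8.357/192 = 0.043526
Relative efficiency = V_srs / V_st = 0.043526/0.0710738 = 0.6124

RE ≈ 0.612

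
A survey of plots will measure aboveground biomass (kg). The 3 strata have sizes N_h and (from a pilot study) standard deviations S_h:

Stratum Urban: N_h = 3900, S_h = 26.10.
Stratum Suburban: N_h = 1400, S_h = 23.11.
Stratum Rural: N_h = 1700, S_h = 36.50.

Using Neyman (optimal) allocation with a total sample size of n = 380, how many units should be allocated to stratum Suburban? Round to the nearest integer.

63

Neyman allocation: n_h = n · N_h S_h / Σ N_i S_i, with n = 380.
  stratum Urban: N_h·S_h = 3900·26.10 = 101790.00
  stratum Suburban: N_h·S_h = 1400·23.11 = 32354.00
  stratum Rural: N_h·S_h = 1700·36.50 = 62050.00
Σ N_h S_h = 196194.00
n for stratum Suburban = 380·32354.00/196194.00 = 62.665 → 63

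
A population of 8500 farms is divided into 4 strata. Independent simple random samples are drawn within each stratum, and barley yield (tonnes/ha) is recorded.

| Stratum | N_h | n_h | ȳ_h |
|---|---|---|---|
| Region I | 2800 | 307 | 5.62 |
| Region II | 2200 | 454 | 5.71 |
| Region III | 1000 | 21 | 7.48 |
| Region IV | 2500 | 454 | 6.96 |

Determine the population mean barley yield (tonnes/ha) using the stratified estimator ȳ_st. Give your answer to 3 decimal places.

ȳ_st ≈ 6.256

N = Σ N_h = 8500. Stratum weights W_h = N_h/N.
ȳ_st = (2800·5.62 + 2200·5.71 + 1000·7.48 + 2500·6.96) / 8500 = 6.25624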